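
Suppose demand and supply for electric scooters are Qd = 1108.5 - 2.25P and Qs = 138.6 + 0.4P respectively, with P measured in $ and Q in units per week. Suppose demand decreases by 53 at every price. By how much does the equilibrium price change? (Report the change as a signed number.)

ΔP = -20

Set Qd = Qs: 1108.5 - 2.25P = 138.6 + 0.4P, so 969.9 = 2.65P and P* = 366.
From the demand curve, Q* = 1108.5 - 2.25(366) = 285.
After the shift, demand is Qd = 1055.5 - 2.25P.
New equilibrium: 916.9 = 2.65P, so P = 346 and Q = 277.
ΔP = 346 - 366 = -20.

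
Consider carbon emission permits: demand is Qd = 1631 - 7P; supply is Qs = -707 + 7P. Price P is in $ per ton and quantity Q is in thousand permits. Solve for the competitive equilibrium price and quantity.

At equilibrium Qd = Qs, so 1631 - 7P = -707 + 7P; collecting terms, 2338 = 14P and P* = 167.
Plugging P* into demand: Q* = 1631 - 7(167) = 462.

P* = 167, Q* = 462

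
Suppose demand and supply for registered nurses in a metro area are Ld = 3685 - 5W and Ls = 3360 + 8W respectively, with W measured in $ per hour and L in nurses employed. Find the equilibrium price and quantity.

Equating demand and supply, 3685 - 5W = 3360 + 8W gives 13W = 325, so W* = 25.
Then L* = 3685 - 5(25) = 3560.

W* = 25, L* = 3560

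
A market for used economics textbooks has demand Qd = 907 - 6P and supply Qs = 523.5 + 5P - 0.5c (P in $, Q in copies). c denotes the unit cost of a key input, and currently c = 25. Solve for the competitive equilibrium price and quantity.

With c = 25, supply is Qs = 511 + 5P.
The market clears where 907 - 6P = 511 + 5P. Rearranging, 11P = 396, hence P* = 36.
From the demand curve, Q* = 907 - 6(36) = 691.

P* = 36, Q* = 691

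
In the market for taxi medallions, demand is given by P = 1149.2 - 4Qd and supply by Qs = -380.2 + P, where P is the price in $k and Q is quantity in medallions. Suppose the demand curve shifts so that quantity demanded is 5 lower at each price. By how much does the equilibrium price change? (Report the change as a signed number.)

Solving each curve for Q: Qd = 287.3 - 0.25P.
Set Qd = Qs: 287.3 - 0.25P = -380.2 + P, so 667.5 = 1.25P and P* = 534.
From the demand curve, Q* = 287.3 - 0.25(534) = 153.8.
After the shift, demand is Qd = 282.3 - 0.25P.
Re-solving, 1.25P = 662.5 gives P = 530 and Q = 149.8.
ΔP = 530 - 534 = -4.

ΔP = -4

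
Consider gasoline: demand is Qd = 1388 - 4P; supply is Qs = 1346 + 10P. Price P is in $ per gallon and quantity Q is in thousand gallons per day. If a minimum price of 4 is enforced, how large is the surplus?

Evaluating both curves at the floor price 4 gives Qd = 1372, Qs = 1386.
Surplus = Qs - Qd = 1386 - 1372 = 14.

Surplus = 14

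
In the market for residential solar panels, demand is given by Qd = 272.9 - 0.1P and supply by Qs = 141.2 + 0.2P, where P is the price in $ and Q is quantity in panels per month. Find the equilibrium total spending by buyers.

Equating demand and supply, 272.9 - 0.1P = 141.2 + 0.2P gives 0.3P = 131.7, so P* = 439.
From the demand curve, Q* = 272.9 - 0.1(439) = 229.
Total spending by buyers = P* × Q* = 439 × 229 = 100531.

Total spending by buyers = 100531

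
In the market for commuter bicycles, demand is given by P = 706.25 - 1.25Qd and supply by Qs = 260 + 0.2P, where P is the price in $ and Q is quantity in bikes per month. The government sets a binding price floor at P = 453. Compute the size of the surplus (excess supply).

Solving each curve for Q: Qd = 565 - 0.8P.
With P fixed at 453, quantity demanded is 202.6 and quantity supplied is 350.6.
Surplus = Qs - Qd = 350.6 - 202.6 = 148.

Surplus = 148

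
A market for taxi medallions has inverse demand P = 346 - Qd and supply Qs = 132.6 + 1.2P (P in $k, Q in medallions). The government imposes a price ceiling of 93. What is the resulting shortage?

Rewriting in direct form: Qd = 346 - P.
With P fixed at 93, quantity demanded is 253 and quantity supplied is 244.2.
Shortage = Qd - Qs = 253 - 244.2 = 8.8.

Shortage = 8.8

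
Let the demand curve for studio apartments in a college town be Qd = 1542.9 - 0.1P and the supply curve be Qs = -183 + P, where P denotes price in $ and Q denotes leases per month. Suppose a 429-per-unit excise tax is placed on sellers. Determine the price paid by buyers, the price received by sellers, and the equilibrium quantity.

P_b = 1959, P_s = 1530, Q = 1347

Sellers keep P_s = P_b - 429 per unit, so supply in terms of the buyer price is Qs = -612 + P_b.
Market clearing requires 1542.9 - 0.1P_b = -612 + P_b; hence 2154.9 = 1.1P_b and P_b = 1959.
So P_s = 1530 and the quantity traded is Q = 1542.9 - 0.1(1959) = 1347.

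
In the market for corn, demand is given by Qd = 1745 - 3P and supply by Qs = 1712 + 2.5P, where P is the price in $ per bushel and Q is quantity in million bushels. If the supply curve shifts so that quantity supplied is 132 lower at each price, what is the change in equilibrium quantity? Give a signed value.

Set Qd = Qs: 1745 - 3P = 1712 + 2.5P, so 33 = 5.5P and P* = 6.
Plugging P* into demand: Q* = 1745 - 3(6) = 1727.
After the shift, supply is Qs = 1580 + 2.5P.
The new intersection has 165 = 5.5P, i.e. P = 30, Q = 1655.
ΔQ = 1655 - 1727 = -72.

ΔQ = -72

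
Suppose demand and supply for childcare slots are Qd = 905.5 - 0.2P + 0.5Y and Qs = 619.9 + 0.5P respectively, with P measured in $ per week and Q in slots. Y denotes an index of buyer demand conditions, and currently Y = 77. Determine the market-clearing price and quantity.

P* = 463, Q* = 851.4

With Y = 77, demand is Qd = 944 - 0.2P.
Set Qd = Qs: 944 - 0.2P = 619.9 + 0.5P, so 324.1 = 0.7P and P* = 463.
From the demand curve, Q* = 944 - 0.2(463) = 851.4.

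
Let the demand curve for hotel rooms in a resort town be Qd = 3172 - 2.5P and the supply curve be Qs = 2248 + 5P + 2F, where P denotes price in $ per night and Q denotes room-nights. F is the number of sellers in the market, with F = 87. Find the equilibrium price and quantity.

P* = 100, Q* = 2922

With F = 87, supply is Qs = 2422 + 5P.
Set Qd = Qs: 3172 - 2.5P = 2422 + 5P, so 750 = 7.5P and P* = 100.
Substitute back: Q* = 3172 - 2.5(100) = 2922.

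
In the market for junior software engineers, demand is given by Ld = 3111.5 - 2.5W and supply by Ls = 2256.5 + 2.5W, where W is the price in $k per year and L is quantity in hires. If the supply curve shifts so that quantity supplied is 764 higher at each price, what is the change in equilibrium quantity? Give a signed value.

The market clears where 3111.5 - 2.5W = 2256.5 + 2.5W. Rearranging, 5W = 855, hence W* = 171.
Then L* = 3111.5 - 2.5(171) = 2684.
After the shift, supply is Ls = 3020.5 + 2.5W.
Re-solving, 5W = 91 gives W = 18.2 and L = 3066.
ΔL = 3066 - 2684 = 382.

ΔL = 382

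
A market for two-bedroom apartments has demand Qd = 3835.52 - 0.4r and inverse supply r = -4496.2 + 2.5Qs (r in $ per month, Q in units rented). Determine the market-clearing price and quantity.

Inverting to quantity form: Qs = 1798.48 + 0.4r.
Equating demand and supply, 3835.52 - 0.4r = 1798.48 + 0.4r gives 0.8r = 2037.04, so r* = 2546.3.
Substitute back: Q* = 3835.52 - 0.4(2546.3) = 2817.

r* = 2546.3, Q* = 2817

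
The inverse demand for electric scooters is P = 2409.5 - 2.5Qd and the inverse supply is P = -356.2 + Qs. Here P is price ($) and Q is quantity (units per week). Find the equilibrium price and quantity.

Rewriting in direct form: Qd = 963.8 - 0.4P and Qs = 356.2 + P.
At equilibrium Qd = Qs, so 963.8 - 0.4P = 356.2 + P; collecting terms, 607.6 = 1.4P and P* = 434.
Plugging P* into demand: Q* = 963.8 - 0.4(434) = 790.2.

P* = 434, Q* = 790.2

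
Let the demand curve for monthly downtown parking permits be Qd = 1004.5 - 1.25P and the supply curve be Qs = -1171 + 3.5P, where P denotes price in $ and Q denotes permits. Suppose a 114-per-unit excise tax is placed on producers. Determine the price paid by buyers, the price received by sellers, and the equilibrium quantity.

P_b = 542, P_s = 428, Q = 327

With a tax of 114 on producers, they supply based on the net price P_s = P_b - 114, so Qs = -1570 + 3.5P_b.
Equate demand and the shifted supply: 1004.5 - 1.25P_b = -1570 + 3.5P_b, giving 4.75P_b = 2574.5, so P_b = 542.
So P_s = 428 and the quantity traded is Q = 1004.5 - 1.25(542) = 327.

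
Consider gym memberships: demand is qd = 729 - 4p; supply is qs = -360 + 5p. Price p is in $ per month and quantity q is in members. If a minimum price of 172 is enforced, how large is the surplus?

Evaluating both curves at the floor price 172 gives qd = 41, qs = 500.
Surplus = qs - qd = 500 - 41 = 459.

Surplus = 459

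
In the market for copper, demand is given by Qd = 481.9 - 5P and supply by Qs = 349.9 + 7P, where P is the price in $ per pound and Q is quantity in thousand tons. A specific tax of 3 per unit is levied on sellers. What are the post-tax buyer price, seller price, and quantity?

P_b = 12.75, P_s = 9.75, Q = 418.15

With a tax of 3 on sellers, they supply based on the net price P_s = P_b - 3, so Qs = 328.9 + 7P_b.
Set Qd = Qs: 481.9 - 5P_b = 328.9 + 7P_b, so 153 = 12P_b and P_b = 12.75.
So P_s = 9.75 and the quantity traded is Q = 481.9 - 5(12.75) = 418.15.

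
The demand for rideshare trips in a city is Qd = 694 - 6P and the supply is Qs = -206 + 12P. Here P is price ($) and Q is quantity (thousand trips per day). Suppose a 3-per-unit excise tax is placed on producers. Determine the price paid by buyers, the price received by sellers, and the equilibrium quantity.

P_b = 52, P_s = 49, Q = 382

The tax drives a wedge P_b - P_s = 3. Substituting P_s = P_b - 3 into supply: Qs = -242 + 12P_b.
Equate demand and the shifted supply: 694 - 6P_b = -242 + 12P_b, giving 18P_b = 936, so P_b = 52.
Then P_s = 52 - 3 = 49 and Q = 694 - 6(52) = 382.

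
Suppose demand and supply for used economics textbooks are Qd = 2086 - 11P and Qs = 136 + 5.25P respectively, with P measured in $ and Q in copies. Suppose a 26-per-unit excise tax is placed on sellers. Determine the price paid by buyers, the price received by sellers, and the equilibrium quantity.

P_b = 128.4, P_s = 102.4, Q = 673.6

The tax drives a wedge P_b - P_s = 26. Substituting P_s = P_b - 26 into supply: Qs = -0.5 + 5.25P_b.
Set Qd = Qs: 2086 - 11P_b = -0.5 + 5.25P_b, so 2086.5 = 16.25P_b and P_b = 128.4.
Then P_s = 128.4 - 26 = 102.4 and Q = 2086 - 11(128.4) = 673.6.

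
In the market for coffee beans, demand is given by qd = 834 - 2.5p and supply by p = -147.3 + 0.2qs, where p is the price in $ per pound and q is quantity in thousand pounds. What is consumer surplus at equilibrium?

In direct form, qs = 736.5 + 5p.
At equilibrium qd = qs, so 834 - 2.5p = 736.5 + 5p; collecting terms, 97.5 = 7.5p and p* = 13.
Plugging p* into demand: q* = 834 - 2.5(13) = 801.5.
Demand choke price (qd = 0): p = 834/2.5 = 333.6. Consumer surplus = ½ × (333.6 - 13) × 801.5 = 128480.45.

Consumer surplus = 128480.45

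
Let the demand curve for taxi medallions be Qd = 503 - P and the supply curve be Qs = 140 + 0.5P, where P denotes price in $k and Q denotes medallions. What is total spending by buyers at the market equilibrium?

Equating demand and supply, 503 - P = 140 + 0.5P gives 1.5P = 363, so P* = 242.
Plugging P* into demand: Q* = 503 - 242 = 261.
Total spending by buyers = P* × Q* = 242 × 261 = 63162.

Total spending by buyers = 63162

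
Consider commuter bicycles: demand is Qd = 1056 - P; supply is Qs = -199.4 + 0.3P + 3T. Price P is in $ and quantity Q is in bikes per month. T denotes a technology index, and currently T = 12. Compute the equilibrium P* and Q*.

P* = 938, Q* = 118

With T = 12, supply is Qs = -163.4 + 0.3P.
At equilibrium Qd = Qs, so 1056 - P = -163.4 + 0.3P; collecting terms, 1219.4 = 1.3P and P* = 938.
Then Q* = 1056 - 938 = 118.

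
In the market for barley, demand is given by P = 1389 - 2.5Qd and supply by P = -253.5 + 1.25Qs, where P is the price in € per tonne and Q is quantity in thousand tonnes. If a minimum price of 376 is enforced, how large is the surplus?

Rewriting in direct form: Qd = 555.6 - 0.4P and Qs = 202.8 + 0.8P.
With P fixed at 376, quantity demanded is 405.2 and quantity supplied is 503.6.
Surplus = Qs - Qd = 503.6 - 405.2 = 98.4.

Surplus = 98.4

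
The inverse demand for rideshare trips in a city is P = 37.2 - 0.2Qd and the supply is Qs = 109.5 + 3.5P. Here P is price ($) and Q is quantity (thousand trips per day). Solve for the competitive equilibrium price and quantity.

P* = 9, Q* = 141

Solving each curve for Q: Qd = 186 - 5P.
The market clears where 186 - 5P = 109.5 + 3.5P. Rearranging, 8.5P = 76.5, hence P* = 9.
Then Q* = 186 - 5(9) = 141.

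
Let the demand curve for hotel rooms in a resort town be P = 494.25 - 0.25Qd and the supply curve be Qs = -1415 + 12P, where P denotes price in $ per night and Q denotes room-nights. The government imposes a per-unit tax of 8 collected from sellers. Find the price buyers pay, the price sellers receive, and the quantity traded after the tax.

Solving each curve for Q: Qd = 1977 - 4P.
With a tax of 8 on sellers, they supply based on the net price P_s = P_b - 8, so Qs = -1511 + 12P_b.
Set Qd = Qs: 1977 - 4P_b = -1511 + 12P_b, so 3488 = 16P_b and P_b = 218.
Then P_s = 218 - 8 = 210 and Q = 1977 - 4(218) = 1105.

P_b = 218, P_s = 210, Q = 1105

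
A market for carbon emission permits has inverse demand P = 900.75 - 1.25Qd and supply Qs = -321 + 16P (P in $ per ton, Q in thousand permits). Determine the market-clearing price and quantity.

P* = 62, Q* = 671

Solving each curve for Q: Qd = 720.6 - 0.8P.
The market clears where 720.6 - 0.8P = -321 + 16P. Rearranging, 16.8P = 1041.6, hence P* = 62.
Then Q* = 720.6 - 0.8(62) = 671.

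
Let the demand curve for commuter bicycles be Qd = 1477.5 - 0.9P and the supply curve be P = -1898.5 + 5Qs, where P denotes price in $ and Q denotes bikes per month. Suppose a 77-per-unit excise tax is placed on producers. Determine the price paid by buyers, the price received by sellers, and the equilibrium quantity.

Solving each curve for Q: Qs = 379.7 + 0.2P.
Producers keep P_s = P_b - 77 per unit, so supply in terms of the buyer price is Qs = 364.3 + 0.2P_b.
Set Qd = Qs: 1477.5 - 0.9P_b = 364.3 + 0.2P_b, so 1113.2 = 1.1P_b and P_b = 1012.
So P_s = 935 and the quantity traded is Q = 1477.5 - 0.9(1012) = 566.7.

P_b = 1012, P_s = 935, Q = 566.7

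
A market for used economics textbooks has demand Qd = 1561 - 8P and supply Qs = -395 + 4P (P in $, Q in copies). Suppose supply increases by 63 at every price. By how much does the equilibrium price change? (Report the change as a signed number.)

ΔP = -5.25

At equilibrium Qd = Qs, so 1561 - 8P = -395 + 4P; collecting terms, 1956 = 12P and P* = 163.
Then Q* = 1561 - 8(163) = 257.
After the shift, supply is Qs = -332 + 4P.
Re-solving, 12P = 1893 gives P = 157.75 and Q = 299.
ΔP = 157.75 - 163 = -5.25.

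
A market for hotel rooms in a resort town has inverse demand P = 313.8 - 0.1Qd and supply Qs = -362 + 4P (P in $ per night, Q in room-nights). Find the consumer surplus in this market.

Solving each curve for Q: Qd = 3138 - 10P.
The market clears where 3138 - 10P = -362 + 4P. Rearranging, 14P = 3500, hence P* = 250.
Then Q* = 3138 - 10(250) = 638.
Demand choke price (Qd = 0): P = 3138/10 = 313.8. Consumer surplus = ½ × (313.8 - 250) × 638 = 20352.2.

Consumer surplus = 20352.2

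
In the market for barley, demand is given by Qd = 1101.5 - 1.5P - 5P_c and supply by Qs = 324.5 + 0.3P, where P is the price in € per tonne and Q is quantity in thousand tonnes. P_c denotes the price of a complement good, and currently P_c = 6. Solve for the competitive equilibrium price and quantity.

With P_c = 6, demand is Qd = 1071.5 - 1.5P.
Set Qd = Qs: 1071.5 - 1.5P = 324.5 + 0.3P, so 747 = 1.8P and P* = 415.
From the demand curve, Q* = 1071.5 - 1.5(415) = 449.

P* = 415, Q* = 449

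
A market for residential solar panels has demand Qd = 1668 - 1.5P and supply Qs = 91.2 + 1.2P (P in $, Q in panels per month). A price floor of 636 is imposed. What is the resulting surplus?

Surplus = 140.4

At P = 636: Qd = 714 and Qs = 854.4.
Surplus = Qs - Qd = 854.4 - 714 = 140.4.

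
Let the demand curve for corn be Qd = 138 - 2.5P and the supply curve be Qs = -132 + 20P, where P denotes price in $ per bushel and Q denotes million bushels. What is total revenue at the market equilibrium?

The market clears where 138 - 2.5P = -132 + 20P. Rearranging, 22.5P = 270, hence P* = 12.
Plugging P* into demand: Q* = 138 - 2.5(12) = 108.
Total revenue = P* × Q* = 12 × 108 = 1296.

Total revenue = 1296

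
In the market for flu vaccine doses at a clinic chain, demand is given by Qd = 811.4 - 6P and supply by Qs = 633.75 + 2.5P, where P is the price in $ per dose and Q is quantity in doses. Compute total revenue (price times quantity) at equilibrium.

At equilibrium Qd = Qs, so 811.4 - 6P = 633.75 + 2.5P; collecting terms, 177.65 = 8.5P and P* = 20.9.
Then Q* = 811.4 - 6(20.9) = 686.
Total revenue = P* × Q* = 20.9 × 686 = 14337.4.

Total revenue = 14337.4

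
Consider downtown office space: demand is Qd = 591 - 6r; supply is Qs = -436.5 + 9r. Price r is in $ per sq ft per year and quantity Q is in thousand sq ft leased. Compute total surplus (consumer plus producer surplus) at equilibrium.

The market clears where 591 - 6r = -436.5 + 9r. Rearranging, 15r = 1027.5, hence r* = 68.5.
From the demand curve, Q* = 591 - 6(68.5) = 180.
Demand choke price = 98.5; supply choke price = 48.5. CS = ½(98.5 - 68.5)(180) = 2700; PS = ½(68.5 - 48.5)(180) = 1800. Total surplus = 4500.

Total surplus = 4500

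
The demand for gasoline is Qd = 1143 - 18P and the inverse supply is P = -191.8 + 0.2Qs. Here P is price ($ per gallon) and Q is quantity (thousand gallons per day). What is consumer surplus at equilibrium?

Solving each curve for Q: Qs = 959 + 5P.
The market clears where 1143 - 18P = 959 + 5P. Rearranging, 23P = 184, hence P* = 8.
Then Q* = 1143 - 18(8) = 999.
Demand choke price (Qd = 0): P = 1143/18 = 63.5. Consumer surplus = ½ × (63.5 - 8) × 999 = 27722.25.

Consumer surplus = 27722.25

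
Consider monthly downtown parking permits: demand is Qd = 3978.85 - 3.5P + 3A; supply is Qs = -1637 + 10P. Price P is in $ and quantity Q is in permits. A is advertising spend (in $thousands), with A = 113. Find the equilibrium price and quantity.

P* = 441.1, Q* = 2774

With A = 113, demand is Qd = 4317.85 - 3.5P.
The market clears where 4317.85 - 3.5P = -1637 + 10P. Rearranging, 13.5P = 5954.85, hence P* = 441.1.
Substitute back: Q* = 4317.85 - 3.5(441.1) = 2774.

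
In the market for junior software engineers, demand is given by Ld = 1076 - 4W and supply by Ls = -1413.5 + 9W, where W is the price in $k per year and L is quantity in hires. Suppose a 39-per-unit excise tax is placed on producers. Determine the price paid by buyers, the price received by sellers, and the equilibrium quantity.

W_b = 218.5, W_s = 179.5, L = 202

The tax drives a wedge W_b - W_s = 39. Substituting W_s = W_b - 39 into supply: Ls = -1764.5 + 9W_b.
Set Ld = Ls: 1076 - 4W_b = -1764.5 + 9W_b, so 2840.5 = 13W_b and W_b = 218.5.
So W_s = 179.5 and the quantity traded is L = 1076 - 4(218.5) = 202.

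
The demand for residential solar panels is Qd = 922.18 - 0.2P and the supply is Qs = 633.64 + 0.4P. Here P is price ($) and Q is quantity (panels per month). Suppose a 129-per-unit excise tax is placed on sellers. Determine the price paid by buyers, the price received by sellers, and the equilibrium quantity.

Sellers keep P_s = P_b - 129 per unit, so supply in terms of the buyer price is Qs = 582.04 + 0.4P_b.
Market clearing requires 922.18 - 0.2P_b = 582.04 + 0.4P_b; hence 340.14 = 0.6P_b and P_b = 566.9.
Then P_s = 566.9 - 129 = 437.9 and Q = 922.18 - 0.2(566.9) = 808.8.

P_b = 566.9, P_s = 437.9, Q = 808.8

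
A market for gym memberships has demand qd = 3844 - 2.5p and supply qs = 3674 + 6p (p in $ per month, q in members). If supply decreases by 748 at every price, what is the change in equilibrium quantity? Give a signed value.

Equating demand and supply, 3844 - 2.5p = 3674 + 6p gives 8.5p = 170, so p* = 20.
Then q* = 3844 - 2.5(20) = 3794.
After the shift, supply is qs = 2926 + 6p.
New equilibrium: 918 = 8.5p, so p = 108 and q = 3574.
Δq = 3574 - 3794 = -220.

Δq = -220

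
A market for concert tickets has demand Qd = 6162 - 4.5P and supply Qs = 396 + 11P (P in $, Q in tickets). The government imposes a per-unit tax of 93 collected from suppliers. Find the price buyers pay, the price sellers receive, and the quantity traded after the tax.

With a tax of 93 on suppliers, they supply based on the net price P_s = P_b - 93, so Qs = -627 + 11P_b.
Set Qd = Qs: 6162 - 4.5P_b = -627 + 11P_b, so 6789 = 15.5P_b and P_b = 438.
So P_s = 345 and the quantity traded is Q = 6162 - 4.5(438) = 4191.

P_b = 438, P_s = 345, Q = 4191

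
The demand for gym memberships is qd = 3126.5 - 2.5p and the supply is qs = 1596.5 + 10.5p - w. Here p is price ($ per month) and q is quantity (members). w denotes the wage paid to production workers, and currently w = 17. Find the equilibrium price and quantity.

With w = 17, supply is qs = 1579.5 + 10.5p.
Set qd = qs: 3126.5 - 2.5p = 1579.5 + 10.5p, so 1547 = 13p and p* = 119.
Then q* = 3126.5 - 2.5(119) = 2829.

p* = 119, q* = 2829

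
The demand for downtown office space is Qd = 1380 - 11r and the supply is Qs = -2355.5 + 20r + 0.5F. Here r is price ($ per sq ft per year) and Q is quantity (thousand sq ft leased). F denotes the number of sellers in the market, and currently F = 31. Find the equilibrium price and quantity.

With F = 31, supply is Qs = -2340 + 20r.
At equilibrium Qd = Qs, so 1380 - 11r = -2340 + 20r; collecting terms, 3720 = 31r and r* = 120.
Plugging r* into demand: Q* = 1380 - 11(120) = 60.

r* = 120, Q* = 60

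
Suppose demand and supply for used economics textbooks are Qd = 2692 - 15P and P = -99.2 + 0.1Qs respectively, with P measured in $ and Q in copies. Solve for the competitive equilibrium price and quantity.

In direct form, Qs = 992 + 10P.
At equilibrium Qd = Qs, so 2692 - 15P = 992 + 10P; collecting terms, 1700 = 25P and P* = 68.
Plugging P* into demand: Q* = 2692 - 15(68) = 1672.

P* = 68, Q* = 1672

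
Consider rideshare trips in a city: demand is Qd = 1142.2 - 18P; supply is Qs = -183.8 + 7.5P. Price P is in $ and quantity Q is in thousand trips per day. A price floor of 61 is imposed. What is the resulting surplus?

Surplus = 229.5

At P = 61: Qd = 44.2 and Qs = 273.7.
Surplus = Qs - Qd = 273.7 - 44.2 = 229.5.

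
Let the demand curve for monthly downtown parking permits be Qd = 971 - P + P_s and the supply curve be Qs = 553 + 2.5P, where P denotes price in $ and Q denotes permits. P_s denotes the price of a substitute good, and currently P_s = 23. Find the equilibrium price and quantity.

With P_s = 23, demand is Qd = 994 - P.
Equating demand and supply, 994 - P = 553 + 2.5P gives 3.5P = 441, so P* = 126.
Then Q* = 994 - 126 = 868.

P* = 126, Q* = 868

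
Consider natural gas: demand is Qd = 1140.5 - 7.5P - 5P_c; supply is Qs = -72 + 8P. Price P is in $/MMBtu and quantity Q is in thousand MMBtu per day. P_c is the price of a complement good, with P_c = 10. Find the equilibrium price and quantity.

P* = 75, Q* = 528

With P_c = 10, demand is Qd = 1090.5 - 7.5P.
The market clears where 1090.5 - 7.5P = -72 + 8P. Rearranging, 15.5P = 1162.5, hence P* = 75.
Substitute back: Q* = 1090.5 - 7.5(75) = 528.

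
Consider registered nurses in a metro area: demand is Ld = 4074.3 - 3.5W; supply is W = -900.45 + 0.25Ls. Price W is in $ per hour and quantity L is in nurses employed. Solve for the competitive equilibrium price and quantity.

Inverting to quantity form: Ls = 3601.8 + 4W.
At equilibrium Ld = Ls, so 4074.3 - 3.5W = 3601.8 + 4W; collecting terms, 472.5 = 7.5W and W* = 63.
Then L* = 4074.3 - 3.5(63) = 3853.8.

W* = 63, L* = 3853.8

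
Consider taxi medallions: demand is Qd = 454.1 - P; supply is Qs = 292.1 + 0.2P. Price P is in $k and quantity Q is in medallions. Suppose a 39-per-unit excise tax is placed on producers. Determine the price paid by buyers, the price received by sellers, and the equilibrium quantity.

Producers keep P_s = P_b - 39 per unit, so supply in terms of the buyer price is Qs = 284.3 + 0.2P_b.
Set Qd = Qs: 454.1 - P_b = 284.3 + 0.2P_b, so 169.8 = 1.2P_b and P_b = 141.5.
So P_s = 102.5 and the quantity traded is Q = 454.1 - 141.5 = 312.6.

P_b = 141.5, P_s = 102.5, Q = 312.6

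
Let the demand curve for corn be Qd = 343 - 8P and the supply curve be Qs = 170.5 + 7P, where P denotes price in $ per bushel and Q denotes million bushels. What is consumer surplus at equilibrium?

Set Qd = Qs: 343 - 8P = 170.5 + 7P, so 172.5 = 15P and P* = 11.5.
From the demand curve, Q* = 343 - 8(11.5) = 251.
Demand choke price (Qd = 0): P = 343/8 = 42.875. Consumer surplus = ½ × (42.875 - 11.5) × 251 = 3937.5625.

Consumer surplus = 3937.5625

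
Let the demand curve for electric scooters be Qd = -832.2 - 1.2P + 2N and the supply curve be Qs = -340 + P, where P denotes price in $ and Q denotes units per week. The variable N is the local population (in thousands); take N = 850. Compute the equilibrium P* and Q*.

P* = 549, Q* = 209

With N = 850, demand is Qd = 867.8 - 1.2P.
Set Qd = Qs: 867.8 - 1.2P = -340 + P, so 1207.8 = 2.2P and P* = 549.
Then Q* = 867.8 - 1.2(549) = 209.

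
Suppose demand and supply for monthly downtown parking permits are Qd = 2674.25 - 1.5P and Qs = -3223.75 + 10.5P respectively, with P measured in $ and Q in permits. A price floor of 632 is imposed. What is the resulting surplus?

Surplus = 1686

At P = 632: Qd = 1726.25 and Qs = 3412.25.
Surplus = Qs - Qd = 3412.25 - 1726.25 = 1686.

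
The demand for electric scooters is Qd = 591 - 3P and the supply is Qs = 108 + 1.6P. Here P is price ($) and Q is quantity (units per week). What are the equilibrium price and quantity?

P* = 105, Q* = 276

The market clears where 591 - 3P = 108 + 1.6P. Rearranging, 4.6P = 483, hence P* = 105.
From the demand curve, Q* = 591 - 3(105) = 276.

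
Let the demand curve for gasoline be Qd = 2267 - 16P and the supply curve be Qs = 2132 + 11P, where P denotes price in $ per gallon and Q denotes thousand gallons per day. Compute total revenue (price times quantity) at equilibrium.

Total revenue = 10935

Set Qd = Qs: 2267 - 16P = 2132 + 11P, so 135 = 27P and P* = 5.
Then Q* = 2267 - 16(5) = 2187.
Total revenue = P* × Q* = 5 × 2187 = 10935.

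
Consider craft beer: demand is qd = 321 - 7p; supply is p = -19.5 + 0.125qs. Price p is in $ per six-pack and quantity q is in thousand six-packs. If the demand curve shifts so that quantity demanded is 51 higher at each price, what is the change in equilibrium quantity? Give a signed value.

Δq = 27.2

In direct form, qs = 156 + 8p.
The market clears where 321 - 7p = 156 + 8p. Rearranging, 15p = 165, hence p* = 11.
Plugging p* into demand: q* = 321 - 7(11) = 244.
After the shift, demand is qd = 372 - 7p.
The new intersection has 216 = 15p, i.e. p = 14.4, q = 271.2.
Δq = 271.2 - 244 = 27.2.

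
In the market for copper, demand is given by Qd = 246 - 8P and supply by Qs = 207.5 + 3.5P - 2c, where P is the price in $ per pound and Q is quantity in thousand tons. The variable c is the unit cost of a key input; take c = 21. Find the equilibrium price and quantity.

With c = 21, supply is Qs = 165.5 + 3.5P.
The market clears where 246 - 8P = 165.5 + 3.5P. Rearranging, 11.5P = 80.5, hence P* = 7.
Then Q* = 246 - 8(7) = 190.

P* = 7, Q* = 190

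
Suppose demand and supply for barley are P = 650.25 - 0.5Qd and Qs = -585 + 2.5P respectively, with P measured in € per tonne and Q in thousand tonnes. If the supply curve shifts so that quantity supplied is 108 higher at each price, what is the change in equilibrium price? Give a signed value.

ΔP = -24

Inverting to quantity form: Qd = 1300.5 - 2P.
Equating demand and supply, 1300.5 - 2P = -585 + 2.5P gives 4.5P = 1885.5, so P* = 419.
Then Q* = 1300.5 - 2(419) = 462.5.
After the shift, supply is Qs = -477 + 2.5P.
Re-solving, 4.5P = 1777.5 gives P = 395 and Q = 510.5.
ΔP = 395 - 419 = -24.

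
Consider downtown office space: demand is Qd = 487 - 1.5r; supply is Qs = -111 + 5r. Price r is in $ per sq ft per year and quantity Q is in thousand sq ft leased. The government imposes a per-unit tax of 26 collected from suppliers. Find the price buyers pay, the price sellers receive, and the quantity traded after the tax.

With a tax of 26 on suppliers, they supply based on the net price r_s = r_b - 26, so Qs = -241 + 5r_b.
Set Qd = Qs: 487 - 1.5r_b = -241 + 5r_b, so 728 = 6.5r_b and r_b = 112.
Then r_s = 112 - 26 = 86 and Q = 487 - 1.5(112) = 319.

r_b = 112, r_s = 86, Q = 319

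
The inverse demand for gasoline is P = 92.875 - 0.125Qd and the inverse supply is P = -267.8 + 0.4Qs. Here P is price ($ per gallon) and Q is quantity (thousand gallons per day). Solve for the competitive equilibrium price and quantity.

P* = 7, Q* = 687

In direct form, Qd = 743 - 8P and Qs = 669.5 + 2.5P.
Set Qd = Qs: 743 - 8P = 669.5 + 2.5P, so 73.5 = 10.5P and P* = 7.
From the demand curve, Q* = 743 - 8(7) = 687.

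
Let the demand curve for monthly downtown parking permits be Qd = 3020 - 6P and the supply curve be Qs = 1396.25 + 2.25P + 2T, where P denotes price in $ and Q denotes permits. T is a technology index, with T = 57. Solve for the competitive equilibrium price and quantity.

With T = 57, supply is Qs = 1510.25 + 2.25P.
Set Qd = Qs: 3020 - 6P = 1510.25 + 2.25P, so 1509.75 = 8.25P and P* = 183.
Substitute back: Q* = 3020 - 6(183) = 1922.

P* = 183, Q* = 1922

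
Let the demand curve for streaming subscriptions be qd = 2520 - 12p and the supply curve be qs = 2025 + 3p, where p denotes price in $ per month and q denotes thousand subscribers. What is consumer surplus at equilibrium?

Set qd = qs: 2520 - 12p = 2025 + 3p, so 495 = 15p and p* = 33.
From the demand curve, q* = 2520 - 12(33) = 2124.
Demand choke price (qd = 0): p = 2520/12 = 210. Consumer surplus = ½ × (210 - 33) × 2124 = 187974.

Consumer surplus = 187974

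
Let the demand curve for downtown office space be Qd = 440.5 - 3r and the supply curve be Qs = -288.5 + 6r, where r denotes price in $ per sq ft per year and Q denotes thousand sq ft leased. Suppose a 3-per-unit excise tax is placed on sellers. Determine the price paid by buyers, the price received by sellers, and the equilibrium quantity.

r_b = 83, r_s = 80, Q = 191.5

Sellers keep r_s = r_b - 3 per unit, so supply in terms of the buyer price is Qs = -306.5 + 6r_b.
Set Qd = Qs: 440.5 - 3r_b = -306.5 + 6r_b, so 747 = 9r_b and r_b = 83.
Then r_s = 83 - 3 = 80 and Q = 440.5 - 3(83) = 191.5.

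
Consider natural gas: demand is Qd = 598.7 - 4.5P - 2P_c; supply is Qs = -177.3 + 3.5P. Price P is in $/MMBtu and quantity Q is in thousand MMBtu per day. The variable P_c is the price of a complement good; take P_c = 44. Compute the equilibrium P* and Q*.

P* = 86, Q* = 123.7

With P_c = 44, demand is Qd = 510.7 - 4.5P.
The market clears where 510.7 - 4.5P = -177.3 + 3.5P. Rearranging, 8P = 688, hence P* = 86.
From the demand curve, Q* = 510.7 - 4.5(86) = 123.7.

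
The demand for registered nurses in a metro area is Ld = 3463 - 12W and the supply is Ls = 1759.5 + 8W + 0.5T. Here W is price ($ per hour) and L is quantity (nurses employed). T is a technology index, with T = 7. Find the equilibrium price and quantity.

W* = 85, L* = 2443

With T = 7, supply is Ls = 1763 + 8W.
At equilibrium Ld = Ls, so 3463 - 12W = 1763 + 8W; collecting terms, 1700 = 20W and W* = 85.
From the demand curve, L* = 3463 - 12(85) = 2443.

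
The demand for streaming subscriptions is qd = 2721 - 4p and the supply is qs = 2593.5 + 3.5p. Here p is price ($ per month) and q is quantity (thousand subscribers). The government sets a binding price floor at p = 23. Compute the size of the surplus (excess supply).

With p fixed at 23, quantity demanded is 2629 and quantity supplied is 2674.
Surplus = qs - qd = 2674 - 2629 = 45.

Surplus = 45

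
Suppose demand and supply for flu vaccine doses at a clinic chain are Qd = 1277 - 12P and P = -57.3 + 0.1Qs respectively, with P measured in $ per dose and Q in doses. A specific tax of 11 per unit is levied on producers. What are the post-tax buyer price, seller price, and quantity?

Rewriting in direct form: Qs = 573 + 10P.
The tax drives a wedge P_b - P_s = 11. Substituting P_s = P_b - 11 into supply: Qs = 463 + 10P_b.
Market clearing requires 1277 - 12P_b = 463 + 10P_b; hence 814 = 22P_b and P_b = 37.
Then P_s = 37 - 11 = 26 and Q = 1277 - 12(37) = 833.

P_b = 37, P_s = 26, Q = 833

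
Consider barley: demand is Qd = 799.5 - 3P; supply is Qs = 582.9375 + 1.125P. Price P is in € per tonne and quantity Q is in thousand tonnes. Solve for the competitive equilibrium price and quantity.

The market clears where 799.5 - 3P = 582.9375 + 1.125P. Rearranging, 4.125P = 216.5625, hence P* = 52.5.
Plugging P* into demand: Q* = 799.5 - 3(52.5) = 642.

P* = 52.5, Q* = 642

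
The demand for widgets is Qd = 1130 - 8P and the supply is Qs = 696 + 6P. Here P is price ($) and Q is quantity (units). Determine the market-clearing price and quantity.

P* = 31, Q* = 882

The market clears where 1130 - 8P = 696 + 6P. Rearranging, 14P = 434, hence P* = 31.
Substitute back: Q* = 1130 - 8(31) = 882.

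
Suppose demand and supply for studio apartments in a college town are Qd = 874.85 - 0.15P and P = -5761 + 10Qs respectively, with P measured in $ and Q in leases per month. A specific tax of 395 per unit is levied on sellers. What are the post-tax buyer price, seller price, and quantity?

Inverting to quantity form: Qs = 576.1 + 0.1P.
Sellers keep P_s = P_b - 395 per unit, so supply in terms of the buyer price is Qs = 536.6 + 0.1P_b.
Set Qd = Qs: 874.85 - 0.15P_b = 536.6 + 0.1P_b, so 338.25 = 0.25P_b and P_b = 1353.
So P_s = 958 and the quantity traded is Q = 874.85 - 0.15(1353) = 671.9.

P_b = 1353, P_s = 958, Q = 671.9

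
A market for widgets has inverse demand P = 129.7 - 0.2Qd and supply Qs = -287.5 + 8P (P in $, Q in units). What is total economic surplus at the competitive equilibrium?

Total surplus = 13525.240625

Solving each curve for Q: Qd = 648.5 - 5P.
Set Qd = Qs: 648.5 - 5P = -287.5 + 8P, so 936 = 13P and P* = 72.
Substitute back: Q* = 648.5 - 5(72) = 288.5.
Demand choke price = 129.7; supply choke price = 35.9375. CS = ½(129.7 - 72)(288.5) = 8323.225; PS = ½(72 - 35.9375)(288.5) = 5202.015625. Total surplus = 13525.240625.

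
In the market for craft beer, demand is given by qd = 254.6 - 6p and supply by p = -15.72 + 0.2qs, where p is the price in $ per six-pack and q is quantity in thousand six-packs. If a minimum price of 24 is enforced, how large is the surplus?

Surplus = 88

Rewriting in direct form: qs = 78.6 + 5p.
At p = 24: qd = 110.6 and qs = 198.6.
Surplus = qs - qd = 198.6 - 110.6 = 88.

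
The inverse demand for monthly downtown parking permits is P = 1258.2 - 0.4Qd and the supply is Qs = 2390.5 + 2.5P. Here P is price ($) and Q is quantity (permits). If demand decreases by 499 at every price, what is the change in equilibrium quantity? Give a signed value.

Inverting to quantity form: Qd = 3145.5 - 2.5P.
Equating demand and supply, 3145.5 - 2.5P = 2390.5 + 2.5P gives 5P = 755, so P* = 151.
Substitute back: Q* = 3145.5 - 2.5(151) = 2768.
After the shift, demand is Qd = 2646.5 - 2.5P.
The new intersection has 256 = 5P, i.e. P = 51.2, Q = 2518.5.
ΔQ = 2518.5 - 2768 = -249.5.

ΔQ = -249.5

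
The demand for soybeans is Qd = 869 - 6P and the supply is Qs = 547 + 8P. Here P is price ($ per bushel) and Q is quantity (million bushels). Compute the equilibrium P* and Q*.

P* = 23, Q* = 731

Set Qd = Qs: 869 - 6P = 547 + 8P, so 322 = 14P and P* = 23.
From the demand curve, Q* = 869 - 6(23) = 731.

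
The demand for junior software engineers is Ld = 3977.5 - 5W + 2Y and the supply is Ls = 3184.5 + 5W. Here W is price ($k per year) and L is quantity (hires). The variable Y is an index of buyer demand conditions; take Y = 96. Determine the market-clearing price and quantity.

W* = 98.5, L* = 3677

With Y = 96, demand is Ld = 4169.5 - 5W.
At equilibrium Ld = Ls, so 4169.5 - 5W = 3184.5 + 5W; collecting terms, 985 = 10W and W* = 98.5.
Plugging W* into demand: L* = 4169.5 - 5(98.5) = 3677.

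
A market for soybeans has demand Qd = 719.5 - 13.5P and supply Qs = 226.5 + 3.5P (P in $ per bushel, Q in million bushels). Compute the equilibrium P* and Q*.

Set Qd = Qs: 719.5 - 13.5P = 226.5 + 3.5P, so 493 = 17P and P* = 29.
Then Q* = 719.5 - 13.5(29) = 328.

P* = 29, Q* = 328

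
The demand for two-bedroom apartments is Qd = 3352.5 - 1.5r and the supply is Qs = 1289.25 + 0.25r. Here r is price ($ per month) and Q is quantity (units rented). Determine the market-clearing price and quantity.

r* = 1179, Q* = 1584

The market clears where 3352.5 - 1.5r = 1289.25 + 0.25r. Rearranging, 1.75r = 2063.25, hence r* = 1179.
Substitute back: Q* = 3352.5 - 1.5(1179) = 1584.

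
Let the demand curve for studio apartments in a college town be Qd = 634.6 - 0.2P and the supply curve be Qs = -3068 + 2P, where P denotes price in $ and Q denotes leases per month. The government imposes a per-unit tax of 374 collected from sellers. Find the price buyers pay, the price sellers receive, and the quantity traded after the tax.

With a tax of 374 on sellers, they supply based on the net price P_s = P_b - 374, so Qs = -3816 + 2P_b.
Set Qd = Qs: 634.6 - 0.2P_b = -3816 + 2P_b, so 4450.6 = 2.2P_b and P_b = 2023.
Then P_s = 2023 - 374 = 1649 and Q = 634.6 - 0.2(2023) = 230.

P_b = 2023, P_s = 1649, Q = 230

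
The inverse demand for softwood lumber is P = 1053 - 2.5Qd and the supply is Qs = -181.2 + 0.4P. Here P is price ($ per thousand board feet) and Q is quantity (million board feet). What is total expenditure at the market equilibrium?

Total expenditure = 90360

Inverting to quantity form: Qd = 421.2 - 0.4P.
At equilibrium Qd = Qs, so 421.2 - 0.4P = -181.2 + 0.4P; collecting terms, 602.4 = 0.8P and P* = 753.
Then Q* = 421.2 - 0.4(753) = 120.
Total expenditure = P* × Q* = 753 × 120 = 90360.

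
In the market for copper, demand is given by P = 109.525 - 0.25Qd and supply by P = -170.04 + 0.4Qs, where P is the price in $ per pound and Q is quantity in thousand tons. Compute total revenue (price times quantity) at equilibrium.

Total revenue = 860.2

In direct form, Qd = 438.1 - 4P and Qs = 425.1 + 2.5P.
Equating demand and supply, 438.1 - 4P = 425.1 + 2.5P gives 6.5P = 13, so P* = 2.
Plugging P* into demand: Q* = 438.1 - 4(2) = 430.1.
Total revenue = P* × Q* = 2 × 430.1 = 860.2.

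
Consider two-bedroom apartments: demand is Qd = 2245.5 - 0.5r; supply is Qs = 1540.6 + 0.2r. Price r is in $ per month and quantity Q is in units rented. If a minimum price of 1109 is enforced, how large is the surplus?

Surplus = 71.4

With r fixed at 1109, quantity demanded is 1691 and quantity supplied is 1762.4.
Surplus = Qs - Qd = 1762.4 - 1691 = 71.4.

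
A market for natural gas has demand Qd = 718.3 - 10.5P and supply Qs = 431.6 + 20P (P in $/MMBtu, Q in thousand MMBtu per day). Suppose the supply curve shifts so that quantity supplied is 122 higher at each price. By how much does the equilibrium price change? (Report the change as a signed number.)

Equating demand and supply, 718.3 - 10.5P = 431.6 + 20P gives 30.5P = 286.7, so P* = 9.4.
Plugging P* into demand: Q* = 718.3 - 10.5(9.4) = 619.6.
After the shift, supply is Qs = 553.6 + 20P.
The new intersection has 164.7 = 30.5P, i.e. P = 5.4, Q = 661.6.
ΔP = 5.4 - 9.4 = -4.

ΔP = -4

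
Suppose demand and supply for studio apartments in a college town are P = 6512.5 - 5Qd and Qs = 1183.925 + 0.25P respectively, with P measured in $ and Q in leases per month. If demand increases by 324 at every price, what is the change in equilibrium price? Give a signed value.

ΔP = 720

Inverting to quantity form: Qd = 1302.5 - 0.2P.
Equating demand and supply, 1302.5 - 0.2P = 1183.925 + 0.25P gives 0.45P = 118.575, so P* = 263.5.
Plugging P* into demand: Q* = 1302.5 - 0.2(263.5) = 1249.8.
After the shift, demand is Qd = 1626.5 - 0.2P.
New equilibrium: 442.575 = 0.45P, so P = 983.5 and Q = 1429.8.
ΔP = 983.5 - 263.5 = 720.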